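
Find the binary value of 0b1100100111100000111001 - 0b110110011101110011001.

Subtract column by column in base 2:
  1-1 → 0
  0-0 → 0
  0-0 → 0
  1-1 → 0
  1-1 → 0
  1-0 → 1
  0-0 → 0
  0-1 → 1 (borrow)
  0-1-1 → 0 (borrow)
  0-1-1 → 0 (borrow)
  0-0-1 → 1 (borrow)
  1-1-1 → 1 (borrow)
  1-1-1 → 1 (borrow)
  1-1-1 → 1 (borrow)
  1-0-1 → 0
  0-0 → 0
  0-1 → 1 (borrow)
  1-1-1 → 1 (borrow)
  0-0-1 → 1 (borrow)
  0-1-1 → 0 (borrow)
  1-1-1 → 1 (borrow)
  1-0-1 → 0

0b101110011110010100000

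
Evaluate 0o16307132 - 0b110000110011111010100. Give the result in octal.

0b110000110011111010100 = 0o6063724 in octal.
Subtract column by column in base 8:
  2-4 → 6 (borrow)
  3-2-1 → 0
  1-7 → 2 (borrow)
  7-3-1 → 3
  0-6 → 2 (borrow)
  3-0-1 → 2
  6-6 → 0
  1-0 → 1

0o10223206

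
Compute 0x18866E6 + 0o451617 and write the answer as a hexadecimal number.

0x18ABA75

0o451617 = 0x2538F in hexadecimal.
Add column by column in base 16, right to left:
  6+F = 5 carry 1
  E+8+1 = 7 carry 1
  6+3+1 = A
  6+5 = B
  8+2 = A
  8+0 = 8
  1+0 = 1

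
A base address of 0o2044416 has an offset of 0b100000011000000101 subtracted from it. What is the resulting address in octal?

0o1441411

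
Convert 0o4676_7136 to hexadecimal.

Each octal digit is 3 bits: 4=100 6=110 7=111 6=110 7=111 1=001 3=011 6=110.
Group the bits into nibbles: 1001 1011 1110 1110 0101 1110 → 9bee5e.

0x9bee5e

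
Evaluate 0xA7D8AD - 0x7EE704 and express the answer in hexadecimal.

Subtract column by column in base 16:
  D-4 → 9
  A-0 → A
  8-7 → 1
  D-E → F (borrow)
  7-E-1 → 8 (borrow)
  A-7-1 → 2

0x28F1A9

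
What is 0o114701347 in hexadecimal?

Each octal digit is 3 bits: 1=001 1=001 4=100 7=111 0=000 1=001 3=011 4=100 7=111.
Group the bits into nibbles: 0001 0011 0011 1000 0010 1110 0111 → 13382E7.

0x13382E7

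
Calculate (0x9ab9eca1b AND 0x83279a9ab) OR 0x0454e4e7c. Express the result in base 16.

0x9ab9eca1b AND 0x83279a9ab = 0x82218880b.
Then OR with 0x0454e4e7c.

0x8675ece7f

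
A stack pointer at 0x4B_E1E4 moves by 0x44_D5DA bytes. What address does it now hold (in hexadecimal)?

0x90B7BE

Add column by column in base 16, right to left:
  4+A = E
  E+D = B carry 1
  1+5+1 = 7
  E+D = B carry 1
  B+4+1 = 0 carry 1
  4+4+1 = 9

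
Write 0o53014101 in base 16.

0xac1841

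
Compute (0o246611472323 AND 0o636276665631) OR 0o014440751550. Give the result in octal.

0o216650771771

0o246611472323 AND 0o636276665631 = 0o206210460221.
Then OR with 0o014440751550.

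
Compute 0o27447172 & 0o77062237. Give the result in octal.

0o27042032

AND each oct digit independently (no carries):
  2&7=2, 7&7=7, 4&0=0, 4&6=4, 7&2=2, 1&2=0, 7&3=3, 2&7=2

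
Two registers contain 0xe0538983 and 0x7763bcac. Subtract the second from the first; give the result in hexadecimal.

0x68efccd7

Subtract column by column in base 16:
  3-c → 7 (borrow)
  8-a-1 → d (borrow)
  9-c-1 → c (borrow)
  8-b-1 → c (borrow)
  3-3-1 → f (borrow)
  5-6-1 → e (borrow)
  0-7-1 → 8 (borrow)
  e-7-1 → 6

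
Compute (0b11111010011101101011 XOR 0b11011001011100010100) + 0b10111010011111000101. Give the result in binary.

0b11011101100001000100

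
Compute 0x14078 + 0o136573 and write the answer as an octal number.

0o376763

0x14078 = 0o240170 in octal.
Add column by column in base 8, right to left:
  0+3 = 3
  7+7 = 6 carry 1
  1+5+1 = 7
  0+6 = 6
  4+3 = 7
  2+1 = 3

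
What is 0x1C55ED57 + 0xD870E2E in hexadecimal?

0x29DCFB85

Add column by column in base 16, right to left:
  7+E = 5 carry 1
  5+2+1 = 8
  D+E = B carry 1
  E+0+1 = F
  5+7 = C
  5+8 = D
  C+D = 9 carry 1
  1+0+1 = 2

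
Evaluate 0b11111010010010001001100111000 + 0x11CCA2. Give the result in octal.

0o3726557732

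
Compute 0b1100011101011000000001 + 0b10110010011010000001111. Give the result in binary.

Add column by column in base 2, right to left:
  1+1 = 0 carry 1
  0+1+1 = 0 carry 1
  0+1+1 = 0 carry 1
  0+1+1 = 0 carry 1
  0+0+1 = 1
  0+0 = 0
  0+0 = 0
  0+0 = 0
  0+0 = 0
  1+0 = 1
  1+1 = 0 carry 1
  0+0+1 = 1
  1+1 = 0 carry 1
  0+1+1 = 0 carry 1
  1+0+1 = 0 carry 1
  1+0+1 = 0 carry 1
  1+1+1 = 1 carry 1
  0+0+1 = 1
  0+0 = 0
  0+1 = 1
  1+1 = 0 carry 1
  1+0+1 = 0 carry 1
  0+1+1 = 0 carry 1
  final carry 1

0b100010110000101000010000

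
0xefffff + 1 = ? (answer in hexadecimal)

0xf00000

The trailing 5 digits are F (max in base 16), so adding 1 cascades: they roll to 0 and the next digit up increments.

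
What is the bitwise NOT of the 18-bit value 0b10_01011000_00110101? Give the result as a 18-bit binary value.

Invert each bit: 100101100000110101 → 011010011111001010.

0b011010011111001010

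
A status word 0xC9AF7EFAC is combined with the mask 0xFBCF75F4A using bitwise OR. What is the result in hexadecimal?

0xFBEF7FFEE

OR each hex digit independently (no carries):
  C|F=F, 9|B=B, A|C=E, F|F=F, 7|7=7, E|5=F, F|F=F, A|4=E, C|A=E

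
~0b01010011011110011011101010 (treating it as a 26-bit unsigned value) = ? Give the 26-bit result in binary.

Invert each bit: 01010011011110011011101010 → 10101100100001100100010101.

0b10101100100001100100010101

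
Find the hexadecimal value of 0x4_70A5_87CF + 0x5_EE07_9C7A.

0xA5EAD2449

Add column by column in base 16, right to left:
  F+A = 9 carry 1
  C+7+1 = 4 carry 1
  7+C+1 = 4 carry 1
  8+9+1 = 2 carry 1
  5+7+1 = D
  A+0 = A
  0+E = E
  7+E = 5 carry 1
  4+5+1 = A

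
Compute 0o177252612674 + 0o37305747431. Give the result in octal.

0o236560562325

Add column by column in base 8, right to left:
  4+1 = 5
  7+3 = 2 carry 1
  6+4+1 = 3 carry 1
  2+7+1 = 2 carry 1
  1+4+1 = 6
  6+7 = 5 carry 1
  2+5+1 = 0 carry 1
  5+0+1 = 6
  2+3 = 5
  7+7 = 6 carry 1
  7+3+1 = 3 carry 1
  1+0+1 = 2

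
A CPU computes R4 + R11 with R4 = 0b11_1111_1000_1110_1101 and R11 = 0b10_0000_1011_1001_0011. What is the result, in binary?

Add column by column in base 2, right to left:
  1+1 = 0 carry 1
  0+1+1 = 0 carry 1
  1+0+1 = 0 carry 1
  1+0+1 = 0 carry 1
  0+1+1 = 0 carry 1
  1+0+1 = 0 carry 1
  1+0+1 = 0 carry 1
  1+1+1 = 1 carry 1
  0+1+1 = 0 carry 1
  0+1+1 = 0 carry 1
  0+0+1 = 1
  1+1 = 0 carry 1
  1+0+1 = 0 carry 1
  1+0+1 = 0 carry 1
  1+0+1 = 0 carry 1
  1+0+1 = 0 carry 1
  1+0+1 = 0 carry 1
  1+1+1 = 1 carry 1
  final carry 1

0b1100000010010000000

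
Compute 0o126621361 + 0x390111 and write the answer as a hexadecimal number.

0x1942402

0o126621361 = 0x15b22f1 in hexadecimal.
Add column by column in base 16, right to left:
  1+1 = 2
  f+1 = 0 carry 1
  2+1+1 = 4
  2+0 = 2
  b+9 = 4 carry 1
  5+3+1 = 9
  1+0 = 1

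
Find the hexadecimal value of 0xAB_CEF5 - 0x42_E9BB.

0x68E53A

Subtract column by column in base 16:
  5-B → A (borrow)
  F-B-1 → 3
  E-9 → 5
  C-E → E (borrow)
  B-2-1 → 8
  A-4 → 6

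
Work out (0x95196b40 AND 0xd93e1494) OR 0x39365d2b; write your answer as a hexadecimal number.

0x95196b40 AND 0xd93e1494 = 0x91180000.
Then OR with 0x39365d2b.

0xb93e5d2b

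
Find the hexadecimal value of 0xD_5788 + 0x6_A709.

0x13FE91

Add column by column in base 16, right to left:
  8+9 = 1 carry 1
  8+0+1 = 9
  7+7 = E
  5+A = F
  D+6 = 3 carry 1
  final carry 1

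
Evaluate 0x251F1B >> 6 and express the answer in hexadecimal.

0x947C

6 bits is not a whole number of base-16 digits; in binary: 1001010001111100011011 >> 6 = 1001010001111100.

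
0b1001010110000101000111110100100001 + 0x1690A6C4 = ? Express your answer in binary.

0b1001101100101001010010001111100101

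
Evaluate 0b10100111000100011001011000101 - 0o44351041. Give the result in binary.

0o44351041 = 0b100100011101001000100001 in binary.
Subtract column by column in base 2:
  1-1 → 0
  0-0 → 0
  1-0 → 1
  0-0 → 0
  0-0 → 0
  0-1 → 1 (borrow)
  1-0-1 → 0
  1-0 → 1
  0-0 → 0
  1-1 → 0
  0-0 → 0
  0-0 → 0
  1-1 → 0
  1-0 → 1
  0-1 → 1 (borrow)
  0-1-1 → 0 (borrow)
  0-1-1 → 0 (borrow)
  1-0-1 → 0
  0-0 → 0
  0-0 → 0
  0-1 → 1 (borrow)
  1-0-1 → 0
  1-0 → 1
  1-1 → 0
  0-0 → 0
  0-0 → 0
  1-0 → 1
  0-0 → 0
  1-0 → 1

0b10100010100000110000010100100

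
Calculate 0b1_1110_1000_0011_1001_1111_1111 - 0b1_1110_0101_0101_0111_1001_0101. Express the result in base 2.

Subtract column by column in base 2:
  1-1 → 0
  1-0 → 1
  1-1 → 0
  1-0 → 1
  1-1 → 0
  1-0 → 1
  1-0 → 1
  1-1 → 0
  1-1 → 0
  0-1 → 1 (borrow)
  0-1-1 → 0 (borrow)
  1-0-1 → 0
  1-1 → 0
  1-0 → 1
  0-1 → 1 (borrow)
  0-0-1 → 1 (borrow)
  0-1-1 → 0 (borrow)
  0-0-1 → 1 (borrow)
  0-1-1 → 0 (borrow)
  1-0-1 → 0
  0-0 → 0
  1-1 → 0
  1-1 → 0
  1-1 → 0
  1-1 → 0

0b101110001001101010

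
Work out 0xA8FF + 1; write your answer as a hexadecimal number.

0xA900

The trailing 2 digits are F (max in base 16), so adding 1 cascades: they roll to 0 and the next digit up increments.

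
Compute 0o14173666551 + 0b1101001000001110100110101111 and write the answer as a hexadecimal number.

0x6f105718

0o14173666551 = 0x61ef6d69 in hexadecimal.
0b1101001000001110100110101111 = 0xd20e9af in hexadecimal.
Add column by column in base 16, right to left:
  9+f = 8 carry 1
  6+a+1 = 1 carry 1
  d+9+1 = 7 carry 1
  6+e+1 = 5 carry 1
  f+0+1 = 0 carry 1
  e+2+1 = 1 carry 1
  1+d+1 = f
  6+0 = 6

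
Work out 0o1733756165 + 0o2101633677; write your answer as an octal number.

Add column by column in base 8, right to left:
  5+7 = 4 carry 1
  6+7+1 = 6 carry 1
  1+6+1 = 0 carry 1
  6+3+1 = 2 carry 1
  5+3+1 = 1 carry 1
  7+6+1 = 6 carry 1
  3+1+1 = 5
  3+0 = 3
  7+1 = 0 carry 1
  1+2+1 = 4

0o4035612064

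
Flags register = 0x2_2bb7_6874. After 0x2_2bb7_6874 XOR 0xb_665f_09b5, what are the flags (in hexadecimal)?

0x94de861c1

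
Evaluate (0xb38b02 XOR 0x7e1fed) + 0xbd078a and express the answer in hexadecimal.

First 0xb38b02 XOR 0x7e1fed = 0xcd94ef.
Add column by column in base 16, right to left:
  f+a = 9 carry 1
  e+8+1 = 7 carry 1
  4+7+1 = c
  9+0 = 9
  d+d = a carry 1
  c+b+1 = 8 carry 1
  final carry 1

0x18a9c79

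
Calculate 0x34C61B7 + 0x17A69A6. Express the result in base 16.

0x4C6CB5D

Add column by column in base 16, right to left:
  7+6 = D
  B+A = 5 carry 1
  1+9+1 = B
  6+6 = C
  C+A = 6 carry 1
  4+7+1 = C
  3+1 = 4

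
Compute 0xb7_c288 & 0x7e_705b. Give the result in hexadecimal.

0x364008

AND each hex digit independently (no carries):
  b&7=3, 7&e=6, c&7=4, 2&0=0, 8&5=0, 8&b=8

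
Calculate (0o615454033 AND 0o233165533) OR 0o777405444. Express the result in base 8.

0o777445477

0o615454033 AND 0o233165533 = 0o211044033.
Then OR with 0o777405444.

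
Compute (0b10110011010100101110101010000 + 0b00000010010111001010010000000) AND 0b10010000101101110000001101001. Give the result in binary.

0b10010000101001110000001000000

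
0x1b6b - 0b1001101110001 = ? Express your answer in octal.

0o3772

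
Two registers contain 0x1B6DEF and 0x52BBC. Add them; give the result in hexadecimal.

0x2099AB

Add column by column in base 16, right to left:
  F+C = B carry 1
  E+B+1 = A carry 1
  D+B+1 = 9 carry 1
  6+2+1 = 9
  B+5 = 0 carry 1
  1+0+1 = 2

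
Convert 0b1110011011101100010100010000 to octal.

0o1633542420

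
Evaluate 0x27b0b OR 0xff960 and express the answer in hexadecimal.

0xffb6b

OR each hex digit independently (no carries):
  2|f=f, 7|f=f, b|9=b, 0|6=6, b|0=b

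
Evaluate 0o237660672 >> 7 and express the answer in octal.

0o1177303

7 bits is not a whole number of base-8 digits; in binary: 10011111110110000110111010 >> 7 = 1001111111011000011.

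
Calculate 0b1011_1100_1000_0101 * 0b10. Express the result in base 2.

0b10111100100001010

Multiply each base-2 digit by 2, carrying:
  1×2 = 2 → write 0 carry 1
  0×2+1 = 1 → write 1
  1×2 = 2 → write 0 carry 1
  0×2+1 = 1 → write 1
  0×2 = 0 → write 0
  0×2 = 0 → write 0
  0×2 = 0 → write 0
  1×2 = 2 → write 0 carry 1
  0×2+1 = 1 → write 1
  0×2 = 0 → write 0
  1×2 = 2 → write 0 carry 1
  1×2+1 = 3 → write 1 carry 1
  1×2+1 = 3 → write 1 carry 1
  1×2+1 = 3 → write 1 carry 1
  0×2+1 = 1 → write 1
  1×2 = 2 → write 0 carry 1
  remaining carry: 1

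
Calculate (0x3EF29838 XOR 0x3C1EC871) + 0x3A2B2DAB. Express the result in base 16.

0x3D177DF4

First 0x3EF29838 XOR 0x3C1EC871 = 0x02EC5049.
Add column by column in base 16, right to left:
  9+B = 4 carry 1
  4+A+1 = F
  0+D = D
  5+2 = 7
  C+B = 7 carry 1
  E+2+1 = 1 carry 1
  2+A+1 = D
  0+3 = 3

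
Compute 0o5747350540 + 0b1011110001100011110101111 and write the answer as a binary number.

0b110001000101101001100100001111

0o5747350540 = 0b101111100111011101000101100000 in binary.
Add column by column in base 2, right to left:
  0+1 = 1
  0+1 = 1
  0+1 = 1
  0+1 = 1
  0+0 = 0
  1+1 = 0 carry 1
  1+0+1 = 0 carry 1
  0+1+1 = 0 carry 1
  1+1+1 = 1 carry 1
  0+1+1 = 0 carry 1
  0+1+1 = 0 carry 1
  0+0+1 = 1
  1+0 = 1
  0+0 = 0
  1+1 = 0 carry 1
  1+1+1 = 1 carry 1
  1+0+1 = 0 carry 1
  0+0+1 = 1
  1+0 = 1
  1+1 = 0 carry 1
  1+1+1 = 1 carry 1
  0+1+1 = 0 carry 1
  0+1+1 = 0 carry 1
  1+0+1 = 0 carry 1
  1+1+1 = 1 carry 1
  1+0+1 = 0 carry 1
  1+0+1 = 0 carry 1
  1+0+1 = 0 carry 1
  0+0+1 = 1
  1+0 = 1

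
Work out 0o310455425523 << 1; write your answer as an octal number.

1 bits is not a whole number of base-8 digits; in binary: 11001000100101101100010101101010011 << 1 = 110010001001011011000101011010100110.

0o621133053246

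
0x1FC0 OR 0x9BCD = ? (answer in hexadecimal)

0x9FCD

OR each hex digit independently (no carries):
  1|9=9, F|B=F, C|C=C, 0|D=D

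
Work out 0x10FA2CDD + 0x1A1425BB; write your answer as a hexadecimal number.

0x2B0E5298

Add column by column in base 16, right to left:
  D+B = 8 carry 1
  D+B+1 = 9 carry 1
  C+5+1 = 2 carry 1
  2+2+1 = 5
  A+4 = E
  F+1 = 0 carry 1
  0+A+1 = B
  1+1 = 2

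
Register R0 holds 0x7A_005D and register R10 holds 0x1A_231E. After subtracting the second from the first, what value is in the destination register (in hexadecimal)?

Subtract column by column in base 16:
  D-E → F (borrow)
  5-1-1 → 3
  0-3 → D (borrow)
  0-2-1 → D (borrow)
  A-A-1 → F (borrow)
  7-1-1 → 5

0x5FDD3F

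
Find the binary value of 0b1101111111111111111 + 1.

The trailing 16 digits are 1 (max in base 2), so adding 1 cascades: they roll to 0 and the next digit up increments.

0b1110000000000000000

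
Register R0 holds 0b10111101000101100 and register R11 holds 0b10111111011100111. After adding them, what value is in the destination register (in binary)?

0b101111100100010011

Add column by column in base 2, right to left:
  0+1 = 1
  0+1 = 1
  1+1 = 0 carry 1
  1+0+1 = 0 carry 1
  0+0+1 = 1
  1+1 = 0 carry 1
  0+1+1 = 0 carry 1
  0+1+1 = 0 carry 1
  0+0+1 = 1
  1+1 = 0 carry 1
  0+1+1 = 0 carry 1
  1+1+1 = 1 carry 1
  1+1+1 = 1 carry 1
  1+1+1 = 1 carry 1
  1+1+1 = 1 carry 1
  0+0+1 = 1
  1+1 = 0 carry 1
  final carry 1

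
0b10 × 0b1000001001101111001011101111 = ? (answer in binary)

0b10000010011011110010111011110

Multiply each base-2 digit by 2, carrying:
  1×2 = 2 → write 0 carry 1
  1×2+1 = 3 → write 1 carry 1
  1×2+1 = 3 → write 1 carry 1
  1×2+1 = 3 → write 1 carry 1
  0×2+1 = 1 → write 1
  1×2 = 2 → write 0 carry 1
  1×2+1 = 3 → write 1 carry 1
  1×2+1 = 3 → write 1 carry 1
  0×2+1 = 1 → write 1
  1×2 = 2 → write 0 carry 1
  0×2+1 = 1 → write 1
  0×2 = 0 → write 0
  1×2 = 2 → write 0 carry 1
  1×2+1 = 3 → write 1 carry 1
  1×2+1 = 3 → write 1 carry 1
  1×2+1 = 3 → write 1 carry 1
  0×2+1 = 1 → write 1
  1×2 = 2 → write 0 carry 1
  1×2+1 = 3 → write 1 carry 1
  0×2+1 = 1 → write 1
  0×2 = 0 → write 0
  1×2 = 2 → write 0 carry 1
  0×2+1 = 1 → write 1
  0×2 = 0 → write 0
  0×2 = 0 → write 0
  0×2 = 0 → write 0
  0×2 = 0 → write 0
  1×2 = 2 → write 0 carry 1
  remaining carry: 1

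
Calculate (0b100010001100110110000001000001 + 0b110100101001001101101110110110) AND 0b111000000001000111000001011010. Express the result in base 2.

0b10000000000000011000001010010

Add column by column in base 2, right to left:
  1+0 = 1
  0+1 = 1
  0+1 = 1
  0+0 = 0
  0+1 = 1
  0+1 = 1
  1+0 = 1
  0+1 = 1
  0+1 = 1
  0+1 = 1
  0+0 = 0
  0+1 = 1
  0+1 = 1
  1+0 = 1
  1+1 = 0 carry 1
  0+1+1 = 0 carry 1
  1+0+1 = 0 carry 1
  1+0+1 = 0 carry 1
  0+1+1 = 0 carry 1
  0+0+1 = 1
  1+0 = 1
  1+1 = 0 carry 1
  0+0+1 = 1
  0+1 = 1
  0+0 = 0
  1+0 = 1
  0+1 = 1
  0+0 = 0
  0+1 = 1
  1+1 = 0 carry 1
  final carry 1
Sum = 0b1010110110110000011101111110111; now AND with 0b111000000001000111000001011010:
  1010110110110000011101111110111
& 0111000000001000111000001011010
= 0010000000000000011000001010010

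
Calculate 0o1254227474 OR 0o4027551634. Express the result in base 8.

OR each oct digit independently (no carries):
  1|4=5, 2|0=2, 5|2=7, 4|7=7, 2|5=7, 2|5=7, 7|1=7, 4|6=6, 7|3=7, 4|4=4

0o5277777674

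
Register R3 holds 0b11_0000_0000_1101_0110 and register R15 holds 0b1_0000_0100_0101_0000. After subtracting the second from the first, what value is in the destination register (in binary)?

0b11111110010000110

Subtract column by column in base 2:
  0-0 → 0
  1-0 → 1
  1-0 → 1
  0-0 → 0
  1-1 → 0
  0-0 → 0
  1-1 → 0
  1-0 → 1
  0-0 → 0
  0-0 → 0
  0-1 → 1 (borrow)
  0-0-1 → 1 (borrow)
  0-0-1 → 1 (borrow)
  0-0-1 → 1 (borrow)
  0-0-1 → 1 (borrow)
  0-0-1 → 1 (borrow)
  1-1-1 → 1 (borrow)
  1-0-1 → 0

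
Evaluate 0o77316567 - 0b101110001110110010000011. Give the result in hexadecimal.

0o77316567 = 0xfd9d77 in hexadecimal.
0b101110001110110010000011 = 0xb8ec83 in hexadecimal.
Subtract column by column in base 16:
  7-3 → 4
  7-8 → f (borrow)
  d-c-1 → 0
  9-e → b (borrow)
  d-8-1 → 4
  f-b → 4

0x44b0f4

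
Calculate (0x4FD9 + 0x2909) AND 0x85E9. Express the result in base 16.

Add column by column in base 16, right to left:
  9+9 = 2 carry 1
  D+0+1 = E
  F+9 = 8 carry 1
  4+2+1 = 7
Sum = 0x78E2; now AND with 0x85E9:
  7&8=0, 8&5=0, E&E=E, 2&9=0

0xE0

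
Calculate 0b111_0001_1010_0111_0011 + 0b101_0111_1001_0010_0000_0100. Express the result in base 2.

0b10111101010110001110111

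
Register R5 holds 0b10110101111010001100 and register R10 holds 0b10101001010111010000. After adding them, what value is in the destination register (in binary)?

0b101011111010001011100

Add column by column in base 2, right to left:
  0+0 = 0
  0+0 = 0
  1+0 = 1
  1+0 = 1
  0+1 = 1
  0+0 = 0
  0+1 = 1
  1+1 = 0 carry 1
  0+1+1 = 0 carry 1
  1+0+1 = 0 carry 1
  1+1+1 = 1 carry 1
  1+0+1 = 0 carry 1
  1+1+1 = 1 carry 1
  0+0+1 = 1
  1+0 = 1
  0+1 = 1
  1+0 = 1
  1+1 = 0 carry 1
  0+0+1 = 1
  1+1 = 0 carry 1
  final carry 1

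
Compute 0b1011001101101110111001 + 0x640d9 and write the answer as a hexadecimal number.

0b1011001101101110111001 = 0x2cdbb9 in hexadecimal.
Add column by column in base 16, right to left:
  9+9 = 2 carry 1
  b+d+1 = 9 carry 1
  b+0+1 = c
  d+4 = 1 carry 1
  c+6+1 = 3 carry 1
  2+0+1 = 3

0x331c92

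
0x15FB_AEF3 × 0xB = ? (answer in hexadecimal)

0xF1D08471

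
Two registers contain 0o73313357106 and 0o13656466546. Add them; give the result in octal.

Add column by column in base 8, right to left:
  6+6 = 4 carry 1
  0+4+1 = 5
  1+5 = 6
  7+6 = 5 carry 1
  5+6+1 = 4 carry 1
  3+4+1 = 0 carry 1
  3+6+1 = 2 carry 1
  1+5+1 = 7
  3+6 = 1 carry 1
  3+3+1 = 7
  7+1 = 0 carry 1
  final carry 1

0o107172045654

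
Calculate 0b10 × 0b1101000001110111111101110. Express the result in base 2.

0b11010000011101111111011100

Multiply each base-2 digit by 2, carrying:
  0×2 = 0 → write 0
  1×2 = 2 → write 0 carry 1
  1×2+1 = 3 → write 1 carry 1
  1×2+1 = 3 → write 1 carry 1
  0×2+1 = 1 → write 1
  1×2 = 2 → write 0 carry 1
  1×2+1 = 3 → write 1 carry 1
  1×2+1 = 3 → write 1 carry 1
  1×2+1 = 3 → write 1 carry 1
  1×2+1 = 3 → write 1 carry 1
  1×2+1 = 3 → write 1 carry 1
  1×2+1 = 3 → write 1 carry 1
  0×2+1 = 1 → write 1
  1×2 = 2 → write 0 carry 1
  1×2+1 = 3 → write 1 carry 1
  1×2+1 = 3 → write 1 carry 1
  0×2+1 = 1 → write 1
  0×2 = 0 → write 0
  0×2 = 0 → write 0
  0×2 = 0 → write 0
  0×2 = 0 → write 0
  1×2 = 2 → write 0 carry 1
  0×2+1 = 1 → write 1
  1×2 = 2 → write 0 carry 1
  1×2+1 = 3 → write 1 carry 1
  remaining carry: 1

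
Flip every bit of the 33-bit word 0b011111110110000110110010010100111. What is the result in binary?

0b100000001001111001001101101011000

Invert each bit: 011111110110000110110010010100111 → 100000001001111001001101101011000.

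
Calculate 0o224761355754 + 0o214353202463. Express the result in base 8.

0o441334560437

Add column by column in base 8, right to left:
  4+3 = 7
  5+6 = 3 carry 1
  7+4+1 = 4 carry 1
  5+2+1 = 0 carry 1
  5+0+1 = 6
  3+2 = 5
  1+3 = 4
  6+5 = 3 carry 1
  7+3+1 = 3 carry 1
  4+4+1 = 1 carry 1
  2+1+1 = 4
  2+2 = 4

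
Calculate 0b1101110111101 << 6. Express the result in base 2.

0b1101110111101000000

Left shift by 6: append 6 zero bits.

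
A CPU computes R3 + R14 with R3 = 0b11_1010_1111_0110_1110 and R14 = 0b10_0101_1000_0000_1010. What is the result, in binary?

Add column by column in base 2, right to left:
  0+0 = 0
  1+1 = 0 carry 1
  1+0+1 = 0 carry 1
  1+1+1 = 1 carry 1
  0+0+1 = 1
  1+0 = 1
  1+0 = 1
  0+0 = 0
  1+0 = 1
  1+0 = 1
  1+0 = 1
  1+1 = 0 carry 1
  0+1+1 = 0 carry 1
  1+0+1 = 0 carry 1
  0+1+1 = 0 carry 1
  1+0+1 = 0 carry 1
  1+0+1 = 0 carry 1
  1+1+1 = 1 carry 1
  final carry 1

0b1100000011101111000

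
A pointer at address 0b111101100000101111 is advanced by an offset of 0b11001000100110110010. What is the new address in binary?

0b100000110000111100001

Add column by column in base 2, right to left:
  1+0 = 1
  1+1 = 0 carry 1
  1+0+1 = 0 carry 1
  1+0+1 = 0 carry 1
  0+1+1 = 0 carry 1
  1+1+1 = 1 carry 1
  0+0+1 = 1
  0+1 = 1
  0+1 = 1
  0+0 = 0
  0+0 = 0
  1+1 = 0 carry 1
  1+0+1 = 0 carry 1
  0+0+1 = 1
  1+0 = 1
  1+1 = 0 carry 1
  1+0+1 = 0 carry 1
  1+0+1 = 0 carry 1
  0+1+1 = 0 carry 1
  0+1+1 = 0 carry 1
  final carry 1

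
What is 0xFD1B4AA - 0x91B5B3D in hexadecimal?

0x6B6596D

Subtract column by column in base 16:
  A-D → D (borrow)
  A-3-1 → 6
  4-B → 9 (borrow)
  B-5-1 → 5
  1-B → 6 (borrow)
  D-1-1 → B
  F-9 → 6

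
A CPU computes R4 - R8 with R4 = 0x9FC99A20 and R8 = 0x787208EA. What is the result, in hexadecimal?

Subtract column by column in base 16:
  0-A → 6 (borrow)
  2-E-1 → 3 (borrow)
  A-8-1 → 1
  9-0 → 9
  9-2 → 7
  C-7 → 5
  F-8 → 7
  9-7 → 2

0x27579136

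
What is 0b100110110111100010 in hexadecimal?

0x26DE2

Group the bits into nibbles: 0010 0110 1101 1110 0010 → 26DE2.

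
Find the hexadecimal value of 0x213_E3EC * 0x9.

0x12B3034C

Multiply each base-16 digit by 9, carrying:
  C×9 = 108 → write C carry 6
  E×9+6 = 132 → write 4 carry 8
  3×9+8 = 35 → write 3 carry 2
  E×9+2 = 128 → write 0 carry 8
  3×9+8 = 35 → write 3 carry 2
  1×9+2 = 11 → write B
  2×9 = 18 → write 2 carry 1
  remaining carry: 1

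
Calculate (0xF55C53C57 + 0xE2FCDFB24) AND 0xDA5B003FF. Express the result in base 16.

0xD8590037B

Add column by column in base 16, right to left:
  7+4 = B
  5+2 = 7
  C+B = 7 carry 1
  3+F+1 = 3 carry 1
  5+D+1 = 3 carry 1
  C+C+1 = 9 carry 1
  5+F+1 = 5 carry 1
  5+2+1 = 8
  F+E = D carry 1
  final carry 1
Sum = 0x1D8593377B; now AND with 0xDA5B003FF:
  1&0=0, D&D=D, 8&A=8, 5&5=5, 9&B=9, 3&0=0, 3&0=0, 7&3=3, 7&F=7, B&F=B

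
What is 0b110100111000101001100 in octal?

Group the bits in threes: 110 100 111 000 101 001 100 → 6470514.

0o6470514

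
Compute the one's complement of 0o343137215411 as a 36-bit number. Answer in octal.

0o434640562366

Each oct digit d becomes 7−d:
  3→4, 4→3, 3→4, 1→6, 3→4, 7→0, 2→5, 1→6, 5→2, 4→3, 1→6, 1→6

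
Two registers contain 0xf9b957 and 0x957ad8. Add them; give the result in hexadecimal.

0x18f342f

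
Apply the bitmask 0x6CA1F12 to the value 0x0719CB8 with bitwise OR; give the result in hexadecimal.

0x6FB9FBA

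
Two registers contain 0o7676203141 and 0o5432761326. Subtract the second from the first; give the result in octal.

Subtract column by column in base 8:
  1-6 → 3 (borrow)
  4-2-1 → 1
  1-3 → 6 (borrow)
  3-1-1 → 1
  0-6 → 2 (borrow)
  2-7-1 → 2 (borrow)
  6-2-1 → 3
  7-3 → 4
  6-4 → 2
  7-5 → 2

0o2243221613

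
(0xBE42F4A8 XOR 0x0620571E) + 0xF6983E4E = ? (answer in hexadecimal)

0x1AEFAE204

First 0xBE42F4A8 XOR 0x0620571E = 0xB862A3B6.
Add column by column in base 16, right to left:
  6+E = 4 carry 1
  B+4+1 = 0 carry 1
  3+E+1 = 2 carry 1
  A+3+1 = E
  2+8 = A
  6+9 = F
  8+6 = E
  B+F = A carry 1
  final carry 1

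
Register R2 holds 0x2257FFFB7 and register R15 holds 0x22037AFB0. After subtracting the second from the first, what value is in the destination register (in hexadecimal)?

0x5485007

Subtract column by column in base 16:
  7-0 → 7
  B-B → 0
  F-F → 0
  F-A → 5
  F-7 → 8
  7-3 → 4
  5-0 → 5
  2-2 → 0
  2-2 → 0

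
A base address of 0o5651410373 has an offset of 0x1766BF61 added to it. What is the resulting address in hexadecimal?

0o5651410373 = 0x2EA610FB in hexadecimal.
Add column by column in base 16, right to left:
  B+1 = C
  F+6 = 5 carry 1
  0+F+1 = 0 carry 1
  1+B+1 = D
  6+6 = C
  A+6 = 0 carry 1
  E+7+1 = 6 carry 1
  2+1+1 = 4

0x460CD05C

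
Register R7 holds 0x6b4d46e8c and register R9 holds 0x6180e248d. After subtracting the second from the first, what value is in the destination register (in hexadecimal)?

Subtract column by column in base 16:
  c-d → f (borrow)
  8-8-1 → f (borrow)
  e-4-1 → 9
  6-2 → 4
  4-e → 6 (borrow)
  d-0-1 → c
  4-8 → c (borrow)
  b-1-1 → 9
  6-6 → 0

0x9cc649ff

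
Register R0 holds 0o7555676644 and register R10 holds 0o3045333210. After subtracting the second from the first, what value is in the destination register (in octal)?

0o4510343434

Subtract column by column in base 8:
  4-0 → 4
  4-1 → 3
  6-2 → 4
  6-3 → 3
  7-3 → 4
  6-3 → 3
  5-5 → 0
  5-4 → 1
  5-0 → 5
  7-3 → 4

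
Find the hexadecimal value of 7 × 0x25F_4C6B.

0x109B16ED

Multiply each base-16 digit by 7, carrying:
  B×7 = 77 → write D carry 4
  6×7+4 = 46 → write E carry 2
  C×7+2 = 86 → write 6 carry 5
  4×7+5 = 33 → write 1 carry 2
  F×7+2 = 107 → write B carry 6
  5×7+6 = 41 → write 9 carry 2
  2×7+2 = 16 → write 0 carry 1
  remaining carry: 1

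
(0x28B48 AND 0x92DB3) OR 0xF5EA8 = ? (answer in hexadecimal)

0xF5FA8

0x28B48 AND 0x92DB3 = 0x00900.
Then OR with 0xF5EA8.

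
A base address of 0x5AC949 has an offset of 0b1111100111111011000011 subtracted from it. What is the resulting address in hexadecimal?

0x1C4A86

0b1111100111111011000011 = 0x3E7EC3 in hexadecimal.
Subtract column by column in base 16:
  9-3 → 6
  4-C → 8 (borrow)
  9-E-1 → A (borrow)
  C-7-1 → 4
  A-E → C (borrow)
  5-3-1 → 1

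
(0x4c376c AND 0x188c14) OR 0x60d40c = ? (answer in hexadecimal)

0x68d40c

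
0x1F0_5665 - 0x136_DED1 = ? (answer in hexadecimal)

Subtract column by column in base 16:
  5-1 → 4
  6-D → 9 (borrow)
  6-E-1 → 7 (borrow)
  5-D-1 → 7 (borrow)
  0-6-1 → 9 (borrow)
  F-3-1 → B
  1-1 → 0

0xB97794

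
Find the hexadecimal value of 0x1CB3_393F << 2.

2 bits is not a whole number of base-16 digits; in binary: 11100101100110011100100111111 << 2 = 1110010110011001110010011111100.

0x72CCE4FC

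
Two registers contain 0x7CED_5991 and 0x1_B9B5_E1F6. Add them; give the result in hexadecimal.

0x236A33B87

Add column by column in base 16, right to left:
  1+6 = 7
  9+F = 8 carry 1
  9+1+1 = B
  5+E = 3 carry 1
  D+5+1 = 3 carry 1
  E+B+1 = A carry 1
  C+9+1 = 6 carry 1
  7+B+1 = 3 carry 1
  0+1+1 = 2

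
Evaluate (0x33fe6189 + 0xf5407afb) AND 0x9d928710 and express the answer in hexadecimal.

0x9128400

Add column by column in base 16, right to left:
  9+b = 4 carry 1
  8+f+1 = 8 carry 1
  1+a+1 = c
  6+7 = d
  e+0 = e
  f+4 = 3 carry 1
  3+5+1 = 9
  3+f = 2 carry 1
  final carry 1
Sum = 0x1293edc84; now AND with 0x9d928710:
  1&0=0, 2&9=0, 9&d=9, 3&9=1, e&2=2, d&8=8, c&7=4, 8&1=0, 4&0=0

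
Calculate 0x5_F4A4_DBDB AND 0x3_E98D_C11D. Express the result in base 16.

0x1E084C119

AND each hex digit independently (no carries):
  5&3=1, F&E=E, 4&9=0, A&8=8, 4&D=4, D&C=C, B&1=1, D&1=1, B&D=9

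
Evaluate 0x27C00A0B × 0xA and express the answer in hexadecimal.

Multiply each base-16 digit by 10, carrying:
  B×10 = 110 → write E carry 6
  0×10+6 = 6 → write 6
  A×10 = 100 → write 4 carry 6
  0×10+6 = 6 → write 6
  0×10 = 0 → write 0
  C×10 = 120 → write 8 carry 7
  7×10+7 = 77 → write D carry 4
  2×10+4 = 24 → write 8 carry 1
  remaining carry: 1

0x18D80646E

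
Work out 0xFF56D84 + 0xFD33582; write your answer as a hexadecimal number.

0x1FC8A306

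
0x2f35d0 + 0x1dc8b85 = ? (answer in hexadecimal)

Add column by column in base 16, right to left:
  0+5 = 5
  d+8 = 5 carry 1
  5+b+1 = 1 carry 1
  3+8+1 = c
  f+c = b carry 1
  2+d+1 = 0 carry 1
  0+1+1 = 2

0x20bc155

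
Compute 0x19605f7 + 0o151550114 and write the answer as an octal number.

0o317153103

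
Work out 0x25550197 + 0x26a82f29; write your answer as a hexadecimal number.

0x4bfd30c0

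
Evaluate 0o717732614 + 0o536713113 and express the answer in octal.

0o1456645727

Add column by column in base 8, right to left:
  4+3 = 7
  1+1 = 2
  6+1 = 7
  2+3 = 5
  3+1 = 4
  7+7 = 6 carry 1
  7+6+1 = 6 carry 1
  1+3+1 = 5
  7+5 = 4 carry 1
  final carry 1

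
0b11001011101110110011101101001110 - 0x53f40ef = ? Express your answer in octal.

0b11001011101110110011101101001110 = 0o31356635516 in octal.
0x53f40ef = 0o517640357 in octal.
Subtract column by column in base 8:
  6-7 → 7 (borrow)
  1-5-1 → 3 (borrow)
  5-3-1 → 1
  5-0 → 5
  3-4 → 7 (borrow)
  6-6-1 → 7 (borrow)
  6-7-1 → 6 (borrow)
  5-1-1 → 3
  3-5 → 6 (borrow)
  1-0-1 → 0
  3-0 → 3

0o30636775137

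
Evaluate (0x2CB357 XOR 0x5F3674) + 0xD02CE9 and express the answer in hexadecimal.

0x143B20C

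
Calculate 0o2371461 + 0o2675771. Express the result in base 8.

0o5267452

Add column by column in base 8, right to left:
  1+1 = 2
  6+7 = 5 carry 1
  4+7+1 = 4 carry 1
  1+5+1 = 7
  7+7 = 6 carry 1
  3+6+1 = 2 carry 1
  2+2+1 = 5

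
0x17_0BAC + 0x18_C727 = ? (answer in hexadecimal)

Add column by column in base 16, right to left:
  C+7 = 3 carry 1
  A+2+1 = D
  B+7 = 2 carry 1
  0+C+1 = D
  7+8 = F
  1+1 = 2

0x2FD2D3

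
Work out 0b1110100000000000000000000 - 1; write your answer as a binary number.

The trailing 20 digits are 0, so subtracting 1 borrows through: they become 1 and the next digit up decrements.

0b1110011111111111111111111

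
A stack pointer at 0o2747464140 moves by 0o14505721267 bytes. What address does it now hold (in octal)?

0o17455405427

Add column by column in base 8, right to left:
  0+7 = 7
  4+6 = 2 carry 1
  1+2+1 = 4
  4+1 = 5
  6+2 = 0 carry 1
  4+7+1 = 4 carry 1
  7+5+1 = 5 carry 1
  4+0+1 = 5
  7+5 = 4 carry 1
  2+4+1 = 7
  0+1 = 1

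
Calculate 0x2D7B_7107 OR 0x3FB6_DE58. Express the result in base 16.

OR each hex digit independently (no carries):
  2|3=3, D|F=F, 7|B=F, B|6=F, 7|D=F, 1|E=F, 0|5=5, 7|8=F

0x3FFFFF5F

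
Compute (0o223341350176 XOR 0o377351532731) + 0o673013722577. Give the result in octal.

0o1047024605446

First 0o223341350176 XOR 0o377351532731 = 0o154010662647.
Add column by column in base 8, right to left:
  7+7 = 6 carry 1
  4+7+1 = 4 carry 1
  6+5+1 = 4 carry 1
  2+2+1 = 5
  6+2 = 0 carry 1
  6+7+1 = 6 carry 1
  0+3+1 = 4
  1+1 = 2
  0+0 = 0
  4+3 = 7
  5+7 = 4 carry 1
  1+6+1 = 0 carry 1
  final carry 1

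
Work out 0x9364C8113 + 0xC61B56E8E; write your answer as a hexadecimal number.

0x159801EFA1

Add column by column in base 16, right to left:
  3+E = 1 carry 1
  1+8+1 = A
  1+E = F
  8+6 = E
  C+5 = 1 carry 1
  4+B+1 = 0 carry 1
  6+1+1 = 8
  3+6 = 9
  9+C = 5 carry 1
  final carry 1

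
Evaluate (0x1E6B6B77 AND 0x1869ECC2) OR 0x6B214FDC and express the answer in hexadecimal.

0x1E6B6B77 AND 0x1869ECC2 = 0x18696842.
Then OR with 0x6B214FDC.

0x7B696FDE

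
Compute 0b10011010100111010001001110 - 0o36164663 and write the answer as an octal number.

0o174305233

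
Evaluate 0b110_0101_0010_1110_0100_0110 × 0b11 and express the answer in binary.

Multiply each base-2 digit by 3, carrying:
  0×3 = 0 → write 0
  1×3 = 3 → write 1 carry 1
  1×3+1 = 4 → write 0 carry 2
  0×3+2 = 2 → write 0 carry 1
  0×3+1 = 1 → write 1
  0×3 = 0 → write 0
  1×3 = 3 → write 1 carry 1
  0×3+1 = 1 → write 1
  0×3 = 0 → write 0
  1×3 = 3 → write 1 carry 1
  1×3+1 = 4 → write 0 carry 2
  1×3+2 = 5 → write 1 carry 2
  0×3+2 = 2 → write 0 carry 1
  1×3+1 = 4 → write 0 carry 2
  0×3+2 = 2 → write 0 carry 1
  0×3+1 = 1 → write 1
  1×3 = 3 → write 1 carry 1
  0×3+1 = 1 → write 1
  1×3 = 3 → write 1 carry 1
  0×3+1 = 1 → write 1
  0×3 = 0 → write 0
  1×3 = 3 → write 1 carry 1
  1×3+1 = 4 → write 0 carry 2
  remaining carry: 10

0b1001011111000101011010010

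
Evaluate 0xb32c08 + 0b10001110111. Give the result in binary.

0b101100110011000001111111

0xb32c08 = 0b101100110010110000001000 in binary.
Add column by column in base 2, right to left:
  0+1 = 1
  0+1 = 1
  0+1 = 1
  1+0 = 1
  0+1 = 1
  0+1 = 1
  0+1 = 1
  0+0 = 0
  0+0 = 0
  0+0 = 0
  1+1 = 0 carry 1
  1+0+1 = 0 carry 1
  0+0+1 = 1
  1+0 = 1
  0+0 = 0
  0+0 = 0
  1+0 = 1
  1+0 = 1
  0+0 = 0
  0+0 = 0
  1+0 = 1
  1+0 = 1
  0+0 = 0
  1+0 = 1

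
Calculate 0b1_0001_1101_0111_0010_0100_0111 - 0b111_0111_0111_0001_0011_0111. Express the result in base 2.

Subtract column by column in base 2:
  1-1 → 0
  1-1 → 0
  1-1 → 0
  0-0 → 0
  0-1 → 1 (borrow)
  0-1-1 → 0 (borrow)
  1-0-1 → 0
  0-0 → 0
  0-1 → 1 (borrow)
  1-0-1 → 0
  0-0 → 0
  0-0 → 0
  1-1 → 0
  1-1 → 0
  1-1 → 0
  0-0 → 0
  1-1 → 0
  0-1 → 1 (borrow)
  1-1-1 → 1 (borrow)
  1-0-1 → 0
  1-1 → 0
  0-1 → 1 (borrow)
  0-1-1 → 0 (borrow)
  0-0-1 → 1 (borrow)
  1-0-1 → 0

0b101001100000000100010000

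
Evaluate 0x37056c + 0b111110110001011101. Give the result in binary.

0b1110101111000111001001

0x37056c = 0b1101110000010101101100 in binary.
Add column by column in base 2, right to left:
  0+1 = 1
  0+0 = 0
  1+1 = 0 carry 1
  1+1+1 = 1 carry 1
  0+1+1 = 0 carry 1
  1+0+1 = 0 carry 1
  1+1+1 = 1 carry 1
  0+0+1 = 1
  1+0 = 1
  0+0 = 0
  1+1 = 0 carry 1
  0+1+1 = 0 carry 1
  0+0+1 = 1
  0+1 = 1
  0+1 = 1
  0+1 = 1
  1+1 = 0 carry 1
  1+1+1 = 1 carry 1
  1+0+1 = 0 carry 1
  0+0+1 = 1
  1+0 = 1
  1+0 = 1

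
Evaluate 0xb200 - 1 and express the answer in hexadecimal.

The trailing 2 digits are 0, so subtracting 1 borrows through: they become F and the next digit up decrements.

0xb1ff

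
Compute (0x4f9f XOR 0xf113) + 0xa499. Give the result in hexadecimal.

First 0x4f9f XOR 0xf113 = 0xbe8c.
Add column by column in base 16, right to left:
  c+9 = 5 carry 1
  8+9+1 = 2 carry 1
  e+4+1 = 3 carry 1
  b+a+1 = 6 carry 1
  final carry 1

0x16325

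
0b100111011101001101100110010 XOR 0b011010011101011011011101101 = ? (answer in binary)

0b111101000000010110111011111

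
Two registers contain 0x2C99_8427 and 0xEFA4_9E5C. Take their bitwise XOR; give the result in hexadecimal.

XOR each hex digit independently (no carries):
  2^E=C, C^F=3, 9^A=3, 9^4=D, 8^9=1, 4^E=A, 2^5=7, 7^C=B

0xC33D1A7B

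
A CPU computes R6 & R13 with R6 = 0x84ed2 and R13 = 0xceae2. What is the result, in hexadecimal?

AND each hex digit independently (no carries):
  8&c=8, 4&e=4, e&a=a, d&e=c, 2&2=2

0x84ac2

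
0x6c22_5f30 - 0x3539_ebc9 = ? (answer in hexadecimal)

Subtract column by column in base 16:
  0-9 → 7 (borrow)
  3-c-1 → 6 (borrow)
  f-b-1 → 3
  5-e → 7 (borrow)
  2-9-1 → 8 (borrow)
  2-3-1 → e (borrow)
  c-5-1 → 6
  6-3 → 3

0x36e87367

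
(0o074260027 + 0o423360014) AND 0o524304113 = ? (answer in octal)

Add column by column in base 8, right to left:
  7+4 = 3 carry 1
  2+1+1 = 4
  0+0 = 0
  0+0 = 0
  6+6 = 4 carry 1
  2+3+1 = 6
  4+3 = 7
  7+2 = 1 carry 1
  0+4+1 = 5
Sum = 0o517640043; now AND with 0o524304113:
  5&5=5, 1&2=0, 7&4=4, 6&3=2, 4&0=0, 0&4=0, 0&1=0, 4&1=0, 3&3=3

0o504200003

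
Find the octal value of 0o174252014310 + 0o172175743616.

Add column by column in base 8, right to left:
  0+6 = 6
  1+1 = 2
  3+6 = 1 carry 1
  4+3+1 = 0 carry 1
  1+4+1 = 6
  0+7 = 7
  2+5 = 7
  5+7 = 4 carry 1
  2+1+1 = 4
  4+2 = 6
  7+7 = 6 carry 1
  1+1+1 = 3

0o366447760126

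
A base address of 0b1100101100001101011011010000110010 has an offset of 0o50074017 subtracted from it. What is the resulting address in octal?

0b1100101100001101011011010000110010 = 0o145415332062 in octal.
Subtract column by column in base 8:
  2-7 → 3 (borrow)
  6-1-1 → 4
  0-0 → 0
  2-4 → 6 (borrow)
  3-7-1 → 3 (borrow)
  3-0-1 → 2
  5-0 → 5
  1-5 → 4 (borrow)
  4-0-1 → 3
  5-0 → 5
  4-0 → 4
  1-0 → 1

0o145345236043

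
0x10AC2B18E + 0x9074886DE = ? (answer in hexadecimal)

0xA120B386C

Add column by column in base 16, right to left:
  E+E = C carry 1
  8+D+1 = 6 carry 1
  1+6+1 = 8
  B+8 = 3 carry 1
  2+8+1 = B
  C+4 = 0 carry 1
  A+7+1 = 2 carry 1
  0+0+1 = 1
  1+9 = A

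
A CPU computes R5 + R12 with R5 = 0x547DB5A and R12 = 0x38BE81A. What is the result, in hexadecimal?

0x8D3C374

Add column by column in base 16, right to left:
  A+A = 4 carry 1
  5+1+1 = 7
  B+8 = 3 carry 1
  D+E+1 = C carry 1
  7+B+1 = 3 carry 1
  4+8+1 = D
  5+3 = 8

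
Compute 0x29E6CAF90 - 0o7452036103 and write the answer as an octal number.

0o114161071515

0x29E6CAF90 = 0o123633127620 in octal.
Subtract column by column in base 8:
  0-3 → 5 (borrow)
  2-0-1 → 1
  6-1 → 5
  7-6 → 1
  2-3 → 7 (borrow)
  1-0-1 → 0
  3-2 → 1
  3-5 → 6 (borrow)
  6-4-1 → 1
  3-7 → 4 (borrow)
  2-0-1 → 1
  1-0 → 1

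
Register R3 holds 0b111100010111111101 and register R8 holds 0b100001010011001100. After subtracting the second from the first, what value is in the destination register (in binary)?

0b11011000100110001

Subtract column by column in base 2:
  1-0 → 1
  0-0 → 0
  1-1 → 0
  1-1 → 0
  1-0 → 1
  1-0 → 1
  1-1 → 0
  1-1 → 0
  1-0 → 1
  0-0 → 0
  1-1 → 0
  0-0 → 0
  0-1 → 1 (borrow)
  0-0-1 → 1 (borrow)
  1-0-1 → 0
  1-0 → 1
  1-0 → 1
  1-1 → 0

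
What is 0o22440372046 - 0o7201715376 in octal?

Subtract column by column in base 8:
  6-6 → 0
  4-7 → 5 (borrow)
  0-3-1 → 4 (borrow)
  2-5-1 → 4 (borrow)
  7-1-1 → 5
  3-7 → 4 (borrow)
  0-1-1 → 6 (borrow)
  4-0-1 → 3
  4-2 → 2
  2-7 → 3 (borrow)
  2-0-1 → 1

0o13236454450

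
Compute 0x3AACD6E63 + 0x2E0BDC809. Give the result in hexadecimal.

0x68B8B366C

Add column by column in base 16, right to left:
  3+9 = C
  6+0 = 6
  E+8 = 6 carry 1
  6+C+1 = 3 carry 1
  D+D+1 = B carry 1
  C+B+1 = 8 carry 1
  A+0+1 = B
  A+E = 8 carry 1
  3+2+1 = 6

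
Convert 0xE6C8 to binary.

0b1110011011001000

Expand each hex digit to 4 bits: E=1110 6=0110 C=1100 8=1000.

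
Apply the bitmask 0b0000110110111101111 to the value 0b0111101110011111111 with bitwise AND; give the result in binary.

0b0000100110011101111

AND bit by bit (1 only where both bits are 1):
  0111101110011111111
& 0000110110111101111
= 0000100110011101111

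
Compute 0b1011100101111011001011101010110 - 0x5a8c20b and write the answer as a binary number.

0b1010111000101001101010101001011

0x5a8c20b = 0b101101010001100001000001011 in binary.
Subtract column by column in base 2:
  0-1 → 1 (borrow)
  1-1-1 → 1 (borrow)
  1-0-1 → 0
  0-1 → 1 (borrow)
  1-0-1 → 0
  0-0 → 0
  1-0 → 1
  0-0 → 0
  1-0 → 1
  1-1 → 0
  1-0 → 1
  0-0 → 0
  1-0 → 1
  0-0 → 0
  0-1 → 1 (borrow)
  1-1-1 → 1 (borrow)
  1-0-1 → 0
  0-0 → 0
  1-0 → 1
  1-1 → 0
  1-0 → 1
  1-1 → 0
  0-0 → 0
  1-1 → 0
  0-1 → 1 (borrow)
  0-0-1 → 1 (borrow)
  1-1-1 → 1 (borrow)
  1-0-1 → 0
  1-0 → 1
  0-0 → 0
  1-0 → 1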